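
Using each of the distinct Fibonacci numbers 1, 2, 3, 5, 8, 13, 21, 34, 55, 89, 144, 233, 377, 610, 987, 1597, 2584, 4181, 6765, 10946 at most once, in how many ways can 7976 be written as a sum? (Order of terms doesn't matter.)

Each representation comes from the Zeckendorf form by replacing some F_k with F_{k−1} + F_{k−2} where possible.
7976 = 6765+987+144+55+21+3+1 = 6765+987+144+55+13+8+3+1 = 6765+610+377+144+55+21+3+1 = … (20 more), for 23 in all.

23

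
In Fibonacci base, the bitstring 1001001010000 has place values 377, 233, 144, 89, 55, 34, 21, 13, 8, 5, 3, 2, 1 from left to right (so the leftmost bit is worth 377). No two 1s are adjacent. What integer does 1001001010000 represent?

495

Summing the place values of the 1 bits: 377 + 89 + 21 + 8 = 495.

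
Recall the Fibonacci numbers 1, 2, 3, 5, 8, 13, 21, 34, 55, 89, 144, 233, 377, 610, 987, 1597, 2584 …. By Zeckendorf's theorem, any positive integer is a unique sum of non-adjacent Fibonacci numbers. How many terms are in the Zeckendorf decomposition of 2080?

Greedy algorithm:
take 1597 (≤ 2080); 2080 − 1597 = 483
take 377 (≤ 483); 483 − 377 = 106
take 89 (≤ 106); 106 − 89 = 17
take 13 (≤ 17); 17 − 13 = 4
take 3 (≤ 4); 4 − 3 = 1
take 1 (≤ 1); 1 − 1 = 0
2080 = 1597 + 377 + 89 + 13 + 3 + 1, which has 6 terms.

6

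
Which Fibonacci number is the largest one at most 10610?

6765 ≤ 10610 < 10946, so the largest Fibonacci number not exceeding 10610 is 6765.

6765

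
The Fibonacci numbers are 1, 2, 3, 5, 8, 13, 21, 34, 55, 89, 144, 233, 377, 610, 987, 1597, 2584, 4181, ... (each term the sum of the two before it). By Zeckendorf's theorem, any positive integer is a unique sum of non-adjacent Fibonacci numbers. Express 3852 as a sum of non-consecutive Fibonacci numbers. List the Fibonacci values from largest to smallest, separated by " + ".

2584 + 987 + 233 + 34 + 13 + 1

take 2584 (≤ 3852); 3852 − 2584 = 1268
take 987 (≤ 1268); 1268 − 987 = 281
take 233 (≤ 281); 281 − 233 = 48
take 34 (≤ 48); 48 − 34 = 14
take 13 (≤ 14); 14 − 13 = 1
take 1 (≤ 1); 1 − 1 = 0
So 3852 = 2584 + 987 + 233 + 34 + 13 + 1, with no two terms consecutive in the sequence.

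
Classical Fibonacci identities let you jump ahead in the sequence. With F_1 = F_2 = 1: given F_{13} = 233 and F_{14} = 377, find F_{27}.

By F_{2k+1} = F_k² + F_{k+1}²: F_{27} = 233² + 377² = 54289 + 142129 = 196418.

196418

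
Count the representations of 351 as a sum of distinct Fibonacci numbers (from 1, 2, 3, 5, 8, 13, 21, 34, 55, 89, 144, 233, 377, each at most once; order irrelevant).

15

351 = 233+89+21+8 = 233+89+21+5+3 = 233+55+34+21+8 = 233+89+21+5+2+1 = … (11 more), for 15 in all.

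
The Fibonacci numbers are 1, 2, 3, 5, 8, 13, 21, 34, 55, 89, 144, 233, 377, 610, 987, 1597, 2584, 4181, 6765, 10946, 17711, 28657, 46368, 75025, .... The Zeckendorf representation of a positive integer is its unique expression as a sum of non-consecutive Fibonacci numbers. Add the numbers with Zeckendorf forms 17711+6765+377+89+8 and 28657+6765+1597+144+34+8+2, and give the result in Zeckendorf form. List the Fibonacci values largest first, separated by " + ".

The two numbers are 24950 and 37207, so their sum is 62157.
46368 ≤ 62157 < 75025, so take 46368; remainder 15789
10946 ≤ 15789 < 17711, so take 10946; remainder 4843
4181 ≤ 4843 < 6765, so take 4181; remainder 662
610 ≤ 662 < 987, so take 610; remainder 52
34 ≤ 52 < 55, so take 34; remainder 18
13 ≤ 18 < 21, so take 13; remainder 5
5 ≤ 5 < 8, so take 5; remainder 0

46368 + 10946 + 4181 + 610 + 34 + 13 + 5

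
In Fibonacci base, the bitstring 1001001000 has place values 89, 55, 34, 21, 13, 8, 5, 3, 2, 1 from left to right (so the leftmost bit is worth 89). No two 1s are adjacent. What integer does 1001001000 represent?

Summing the place values of the 1 bits: 89 + 21 + 5 = 115.

115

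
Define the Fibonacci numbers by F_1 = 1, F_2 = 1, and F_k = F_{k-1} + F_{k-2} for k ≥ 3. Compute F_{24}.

Iterating the recurrence up to F_{20} = 6765 and F_{19} = 4181:
F_{21} = F_{20} + F_{19} = 6765 + 4181 = 10946
F_{22} = F_{21} + F_{20} = 10946 + 6765 = 17711
F_{23} = F_{22} + F_{21} = 17711 + 10946 = 28657
F_{24} = F_{23} + F_{22} = 28657 + 17711 = 46368

46368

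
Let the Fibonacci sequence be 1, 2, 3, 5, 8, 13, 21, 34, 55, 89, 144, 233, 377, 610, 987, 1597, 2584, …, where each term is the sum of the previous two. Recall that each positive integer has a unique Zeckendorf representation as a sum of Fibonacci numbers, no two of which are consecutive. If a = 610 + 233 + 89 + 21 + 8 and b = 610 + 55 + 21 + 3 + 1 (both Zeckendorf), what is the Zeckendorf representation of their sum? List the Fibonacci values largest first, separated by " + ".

1597 + 34 + 13 + 5 + 2

The two numbers are 961 and 690, so their sum is 1651.
subtract 1597 from 1651: 54 remains
subtract 34 from 54: 20 remains
subtract 13 from 20: 7 remains
subtract 5 from 7: 2 remains
subtract 2 from 2: 0 remains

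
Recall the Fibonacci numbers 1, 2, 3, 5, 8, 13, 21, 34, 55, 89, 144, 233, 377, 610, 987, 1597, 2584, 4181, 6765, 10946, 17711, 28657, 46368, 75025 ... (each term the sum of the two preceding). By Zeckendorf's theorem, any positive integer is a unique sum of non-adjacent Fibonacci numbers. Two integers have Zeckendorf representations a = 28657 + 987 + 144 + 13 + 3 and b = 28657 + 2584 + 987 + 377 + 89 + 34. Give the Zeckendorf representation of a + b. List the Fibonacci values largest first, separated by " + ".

46368 + 10946 + 4181 + 987 + 34 + 13 + 3

The two numbers are 29804 and 32728, so their sum is 62532.
subtract 46368 from 62532: 16164 remains
subtract 10946 from 16164: 5218 remains
subtract 4181 from 5218: 1037 remains
subtract 987 from 1037: 50 remains
subtract 34 from 50: 16 remains
subtract 13 from 16: 3 remains
subtract 3 from 3: 0 remains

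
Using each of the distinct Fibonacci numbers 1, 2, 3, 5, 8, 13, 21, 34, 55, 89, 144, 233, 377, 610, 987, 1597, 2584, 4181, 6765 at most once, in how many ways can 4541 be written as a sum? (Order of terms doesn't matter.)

4541 = 4181+233+89+34+3+1 = 4181+233+89+21+13+3+1 = 2584+1597+233+89+34+3+1 = … (20 more), for 23 in all.

23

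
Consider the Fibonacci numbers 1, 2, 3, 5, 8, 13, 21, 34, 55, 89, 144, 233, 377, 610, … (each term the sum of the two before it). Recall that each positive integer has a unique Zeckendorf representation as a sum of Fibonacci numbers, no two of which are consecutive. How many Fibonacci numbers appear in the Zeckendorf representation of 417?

4

Greedily peel off the largest Fibonacci term at each step:
377 ≤ 417 < 610, so take 377; remainder 40
34 ≤ 40 < 55, so take 34; remainder 6
5 ≤ 6 < 8, so take 5; remainder 1
1 ≤ 1 < 2, so take 1; remainder 0
417 = 377 + 34 + 5 + 1, which has 4 terms.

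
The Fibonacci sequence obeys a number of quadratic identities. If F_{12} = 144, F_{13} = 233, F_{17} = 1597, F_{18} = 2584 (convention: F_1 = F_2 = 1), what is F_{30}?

832040

By the addition formula F_{m+n} = F_m F_{n+1} + F_{m−1} F_n with m=13, n=17: F_{30} = 233·2584 + 144·1597 = 602072 + 229968 = 832040.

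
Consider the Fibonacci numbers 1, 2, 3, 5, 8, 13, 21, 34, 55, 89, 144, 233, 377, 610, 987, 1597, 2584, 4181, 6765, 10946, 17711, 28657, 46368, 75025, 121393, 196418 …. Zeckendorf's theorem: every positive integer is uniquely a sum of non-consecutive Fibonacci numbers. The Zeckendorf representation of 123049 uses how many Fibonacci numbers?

5

123049 − 121393 = 1656
1656 − 1597 = 59
59 − 55 = 4
4 − 3 = 1
1 − 1 = 0
123049 = 121393 + 1597 + 55 + 3 + 1, which has 5 terms.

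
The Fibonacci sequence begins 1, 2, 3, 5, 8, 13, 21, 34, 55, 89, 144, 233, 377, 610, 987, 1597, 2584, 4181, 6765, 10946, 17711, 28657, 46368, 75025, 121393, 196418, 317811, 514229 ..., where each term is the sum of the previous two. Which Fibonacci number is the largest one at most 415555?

317811 ≤ 415555 < 514229, so the largest Fibonacci number not exceeding 415555 is 317811.

317811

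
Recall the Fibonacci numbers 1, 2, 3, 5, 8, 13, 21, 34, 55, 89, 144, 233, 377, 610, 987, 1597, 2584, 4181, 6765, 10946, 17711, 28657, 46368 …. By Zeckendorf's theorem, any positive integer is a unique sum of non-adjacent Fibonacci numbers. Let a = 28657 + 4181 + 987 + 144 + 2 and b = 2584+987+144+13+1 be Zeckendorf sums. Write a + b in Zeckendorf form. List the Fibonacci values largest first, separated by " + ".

The two numbers are 33971 and 3729, so their sum is 37700.
Repeatedly subtract the largest Fibonacci number that fits:
37700: greatest Fibonacci not exceeding it is 28657, leaving 9043
9043: greatest Fibonacci not exceeding it is 6765, leaving 2278
2278: greatest Fibonacci not exceeding it is 1597, leaving 681
681: greatest Fibonacci not exceeding it is 610, leaving 71
71: greatest Fibonacci not exceeding it is 55, leaving 16
16: greatest Fibonacci not exceeding it is 13, leaving 3
3: greatest Fibonacci not exceeding it is 3, leaving 0

28657 + 6765 + 1597 + 610 + 55 + 13 + 3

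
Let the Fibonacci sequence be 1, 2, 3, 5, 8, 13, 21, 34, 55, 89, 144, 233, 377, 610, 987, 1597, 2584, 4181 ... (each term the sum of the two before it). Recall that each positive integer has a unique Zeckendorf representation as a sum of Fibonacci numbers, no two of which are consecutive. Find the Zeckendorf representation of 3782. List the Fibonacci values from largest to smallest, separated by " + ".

2584 + 987 + 144 + 55 + 8 + 3 + 1

Repeatedly subtract the largest Fibonacci number that fits:
largest Fibonacci ≤ 3782 is 2584; 3782 − 2584 = 1198
largest Fibonacci ≤ 1198 is 987; 1198 − 987 = 211
largest Fibonacci ≤ 211 is 144; 211 − 144 = 67
largest Fibonacci ≤ 67 is 55; 67 − 55 = 12
largest Fibonacci ≤ 12 is 8; 12 − 8 = 4
largest Fibonacci ≤ 4 is 3; 4 − 3 = 1
largest Fibonacci ≤ 1 is 1; 1 − 1 = 0
So 3782 = 2584 + 987 + 144 + 55 + 8 + 3 + 1, with no two terms consecutive in the sequence.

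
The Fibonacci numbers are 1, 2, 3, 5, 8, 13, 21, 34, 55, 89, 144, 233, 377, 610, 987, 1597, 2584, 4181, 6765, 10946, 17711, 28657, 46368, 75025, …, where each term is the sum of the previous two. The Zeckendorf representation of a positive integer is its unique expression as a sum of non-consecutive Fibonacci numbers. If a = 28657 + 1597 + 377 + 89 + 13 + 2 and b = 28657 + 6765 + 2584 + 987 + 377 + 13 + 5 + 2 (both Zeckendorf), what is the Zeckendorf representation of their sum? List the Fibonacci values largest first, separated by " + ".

46368 + 17711 + 4181 + 1597 + 233 + 34 + 1

The two numbers are 30735 and 39390, so their sum is 70125.
Greedy algorithm:
70125 − 46368 = 23757
23757 − 17711 = 6046
6046 − 4181 = 1865
1865 − 1597 = 268
268 − 233 = 35
35 − 34 = 1
1 − 1 = 0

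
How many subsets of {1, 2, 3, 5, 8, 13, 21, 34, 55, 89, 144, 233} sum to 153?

7

153 = 144+8+1 = 144+5+3+1 = 89+55+8+1 = 89+55+5+3+1 = … (3 more), for 7 in all.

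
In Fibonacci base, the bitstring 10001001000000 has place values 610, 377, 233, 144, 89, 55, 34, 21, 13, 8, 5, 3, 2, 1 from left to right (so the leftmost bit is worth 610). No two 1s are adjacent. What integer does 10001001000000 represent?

720

Summing the place values of the 1 bits: 610 + 89 + 21 = 720.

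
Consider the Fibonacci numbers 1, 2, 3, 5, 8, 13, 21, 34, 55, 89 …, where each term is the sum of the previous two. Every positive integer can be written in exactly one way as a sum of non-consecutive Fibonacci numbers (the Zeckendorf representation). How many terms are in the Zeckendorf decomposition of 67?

4

Repeatedly subtract the largest Fibonacci number that fits:
67: greatest Fibonacci not exceeding it is 55, leaving 12
12: greatest Fibonacci not exceeding it is 8, leaving 4
4: greatest Fibonacci not exceeding it is 3, leaving 1
1: greatest Fibonacci not exceeding it is 1, leaving 0
67 = 55 + 8 + 3 + 1, which has 4 terms.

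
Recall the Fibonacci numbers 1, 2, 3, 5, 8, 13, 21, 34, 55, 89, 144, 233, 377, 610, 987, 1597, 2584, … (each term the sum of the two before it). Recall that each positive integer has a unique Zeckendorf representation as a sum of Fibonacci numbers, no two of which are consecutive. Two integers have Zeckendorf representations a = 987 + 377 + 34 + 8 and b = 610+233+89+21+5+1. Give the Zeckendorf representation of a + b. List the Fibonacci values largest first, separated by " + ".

1597 + 610 + 144 + 13 + 1

The two numbers are 1406 and 959, so their sum is 2365.
subtract 1597 from 2365: 768 remains
subtract 610 from 768: 158 remains
subtract 144 from 158: 14 remains
subtract 13 from 14: 1 remains
subtract 1 from 1: 0 remains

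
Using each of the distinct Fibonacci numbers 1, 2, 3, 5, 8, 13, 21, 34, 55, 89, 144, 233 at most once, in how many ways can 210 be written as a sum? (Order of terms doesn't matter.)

Starting from the Zeckendorf form and repeatedly splitting a term F_k into F_{k−1} + F_{k−2} (when neither is already used) reaches every representation.
210 = 144+55+8+3 = 144+55+8+2+1 = 144+34+21+8+3 = 144+55+5+3+2+1 = … (7 more), for 11 in all.

11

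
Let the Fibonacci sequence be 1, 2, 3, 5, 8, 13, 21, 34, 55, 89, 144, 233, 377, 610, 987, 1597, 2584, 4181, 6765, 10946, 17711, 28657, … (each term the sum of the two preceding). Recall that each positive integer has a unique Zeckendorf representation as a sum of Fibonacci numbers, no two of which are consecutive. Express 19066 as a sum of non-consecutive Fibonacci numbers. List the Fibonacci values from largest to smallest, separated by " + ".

Greedy algorithm:
19066 − 17711 = 1355
1355 − 987 = 368
368 − 233 = 135
135 − 89 = 46
46 − 34 = 12
12 − 8 = 4
4 − 3 = 1
1 − 1 = 0
So 19066 = 17711 + 987 + 233 + 89 + 34 + 8 + 3 + 1, with no two terms consecutive in the sequence.

17711 + 987 + 233 + 89 + 34 + 8 + 3 + 1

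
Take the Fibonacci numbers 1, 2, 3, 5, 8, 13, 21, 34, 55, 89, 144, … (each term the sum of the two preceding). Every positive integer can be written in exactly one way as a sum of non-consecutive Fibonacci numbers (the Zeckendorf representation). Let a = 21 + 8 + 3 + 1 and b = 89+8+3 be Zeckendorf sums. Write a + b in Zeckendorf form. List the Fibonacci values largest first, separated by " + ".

89 + 34 + 8 + 2

The two numbers are 33 and 100, so their sum is 133.
subtract 89 from 133: 44 remains
subtract 34 from 44: 10 remains
subtract 8 from 10: 2 remains
subtract 2 from 2: 0 remains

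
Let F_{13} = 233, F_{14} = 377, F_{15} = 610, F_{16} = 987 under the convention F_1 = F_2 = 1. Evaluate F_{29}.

514229

By the addition formula F_{m+n} = F_m F_{n+1} + F_{m−1} F_n with m=14, n=15: F_{29} = 377·987 + 233·610 = 372099 + 142130 = 514229.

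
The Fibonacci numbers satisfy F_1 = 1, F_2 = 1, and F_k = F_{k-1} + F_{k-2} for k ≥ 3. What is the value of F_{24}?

46368

Iterating the recurrence up to F_{18} = 2584 and F_{17} = 1597:
F_{19} = F_{18} + F_{17} = 2584 + 1597 = 4181
F_{20} = F_{19} + F_{18} = 4181 + 2584 = 6765
F_{21} = F_{20} + F_{19} = 6765 + 4181 = 10946
F_{22} = F_{21} + F_{20} = 10946 + 6765 = 17711
F_{23} = F_{22} + F_{21} = 17711 + 10946 = 28657
F_{24} = F_{23} + F_{22} = 28657 + 17711 = 46368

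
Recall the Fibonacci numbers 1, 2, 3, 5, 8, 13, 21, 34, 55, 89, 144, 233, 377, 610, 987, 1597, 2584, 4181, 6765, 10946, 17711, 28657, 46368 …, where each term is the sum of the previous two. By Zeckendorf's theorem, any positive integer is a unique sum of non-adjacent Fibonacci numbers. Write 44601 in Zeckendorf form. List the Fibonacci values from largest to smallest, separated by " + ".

44601: greatest Fibonacci not exceeding it is 28657, leaving 15944
15944: greatest Fibonacci not exceeding it is 10946, leaving 4998
4998: greatest Fibonacci not exceeding it is 4181, leaving 817
817: greatest Fibonacci not exceeding it is 610, leaving 207
207: greatest Fibonacci not exceeding it is 144, leaving 63
63: greatest Fibonacci not exceeding it is 55, leaving 8
8: greatest Fibonacci not exceeding it is 8, leaving 0
So 44601 = 28657 + 10946 + 4181 + 610 + 144 + 55 + 8, with no two terms consecutive in the sequence.

28657 + 10946 + 4181 + 610 + 144 + 55 + 8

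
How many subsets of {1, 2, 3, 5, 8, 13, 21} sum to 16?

4

Starting from the Zeckendorf form and repeatedly splitting a term F_k into F_{k−1} + F_{k−2} (when neither is already used) reaches every representation.
16 = 13+3 = 13+2+1 = 8+5+3 = 8+5+2+1 — 4 representations.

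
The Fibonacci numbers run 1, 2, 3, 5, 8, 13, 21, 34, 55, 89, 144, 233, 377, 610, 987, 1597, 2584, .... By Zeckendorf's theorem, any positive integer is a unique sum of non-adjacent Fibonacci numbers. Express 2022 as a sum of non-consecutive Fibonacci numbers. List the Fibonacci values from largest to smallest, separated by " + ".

Greedily peel off the largest Fibonacci term at each step:
take 1597 (≤ 2022); 2022 − 1597 = 425
take 377 (≤ 425); 425 − 377 = 48
take 34 (≤ 48); 48 − 34 = 14
take 13 (≤ 14); 14 − 13 = 1
take 1 (≤ 1); 1 − 1 = 0
So 2022 = 1597 + 377 + 34 + 13 + 1, with no two terms consecutive in the sequence.

1597 + 377 + 34 + 13 + 1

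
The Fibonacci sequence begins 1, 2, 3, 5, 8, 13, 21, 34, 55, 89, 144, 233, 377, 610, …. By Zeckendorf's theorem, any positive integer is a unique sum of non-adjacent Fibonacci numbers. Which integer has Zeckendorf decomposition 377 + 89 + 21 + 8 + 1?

377 + 89 + 21 + 8 + 1 = 496.

496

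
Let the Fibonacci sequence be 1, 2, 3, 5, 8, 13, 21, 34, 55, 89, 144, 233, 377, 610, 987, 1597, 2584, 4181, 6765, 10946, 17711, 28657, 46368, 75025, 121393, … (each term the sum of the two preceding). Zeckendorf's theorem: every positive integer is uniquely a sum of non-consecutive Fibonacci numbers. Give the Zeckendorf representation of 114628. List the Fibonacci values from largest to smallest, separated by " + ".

75025 + 28657 + 10946

Greedy algorithm:
largest Fibonacci ≤ 114628 is 75025; 114628 − 75025 = 39603
largest Fibonacci ≤ 39603 is 28657; 39603 − 28657 = 10946
largest Fibonacci ≤ 10946 is 10946; 10946 − 10946 = 0
So 114628 = 75025 + 28657 + 10946, with no two terms consecutive in the sequence.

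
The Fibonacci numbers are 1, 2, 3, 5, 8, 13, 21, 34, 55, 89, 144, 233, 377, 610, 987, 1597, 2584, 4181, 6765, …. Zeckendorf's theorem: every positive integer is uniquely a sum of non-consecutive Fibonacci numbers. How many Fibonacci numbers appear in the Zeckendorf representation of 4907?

6

subtract 4181 from 4907: 726 remains
subtract 610 from 726: 116 remains
subtract 89 from 116: 27 remains
subtract 21 from 27: 6 remains
subtract 5 from 6: 1 remains
subtract 1 from 1: 0 remains
4907 = 4181 + 610 + 89 + 21 + 5 + 1, which has 6 terms.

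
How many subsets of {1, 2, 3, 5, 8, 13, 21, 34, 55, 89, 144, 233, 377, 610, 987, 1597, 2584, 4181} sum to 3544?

16

Each representation comes from the Zeckendorf form by replacing some F_k with F_{k−1} + F_{k−2} where possible.
3544 = 2584+610+233+89+21+5+2 = 2584+610+233+89+13+8+5+2 = 2584+610+233+55+34+21+5+2 = … (13 more), for 16 in all.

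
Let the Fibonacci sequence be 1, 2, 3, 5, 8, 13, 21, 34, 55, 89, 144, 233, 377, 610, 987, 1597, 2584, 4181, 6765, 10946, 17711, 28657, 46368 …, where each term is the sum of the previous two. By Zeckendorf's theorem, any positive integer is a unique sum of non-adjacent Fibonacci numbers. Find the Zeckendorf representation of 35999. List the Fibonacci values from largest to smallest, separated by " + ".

28657 + 6765 + 377 + 144 + 55 + 1

Greedy algorithm:
28657 ≤ 35999 < 46368, so take 28657; remainder 7342
6765 ≤ 7342 < 10946, so take 6765; remainder 577
377 ≤ 577 < 610, so take 377; remainder 200
144 ≤ 200 < 233, so take 144; remainder 56
55 ≤ 56 < 89, so take 55; remainder 1
1 ≤ 1 < 2, so take 1; remainder 0
So 35999 = 28657 + 6765 + 377 + 144 + 55 + 1, with no two terms consecutive in the sequence.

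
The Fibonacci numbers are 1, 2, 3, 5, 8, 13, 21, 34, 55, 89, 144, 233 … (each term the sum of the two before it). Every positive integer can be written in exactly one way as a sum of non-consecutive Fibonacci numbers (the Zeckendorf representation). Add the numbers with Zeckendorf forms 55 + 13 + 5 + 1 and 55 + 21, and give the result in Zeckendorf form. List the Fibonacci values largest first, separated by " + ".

144 + 5 + 1

The two numbers are 74 and 76, so their sum is 150.
Greedily peel off the largest Fibonacci term at each step:
subtract 144 from 150: 6 remains
subtract 5 from 6: 1 remains
subtract 1 from 1: 0 remains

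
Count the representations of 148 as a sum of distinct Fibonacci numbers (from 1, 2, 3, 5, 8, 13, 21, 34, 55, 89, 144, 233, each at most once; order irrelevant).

4

Each representation comes from the Zeckendorf form by replacing some F_k with F_{k−1} + F_{k−2} where possible.
148 = 144+3+1 = 89+55+3+1 = 89+34+21+3+1 = 89+34+13+8+3+1 — 4 representations.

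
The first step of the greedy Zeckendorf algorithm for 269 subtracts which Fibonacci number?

233

233 ≤ 269 < 377, so the largest Fibonacci number not exceeding 269 is 233.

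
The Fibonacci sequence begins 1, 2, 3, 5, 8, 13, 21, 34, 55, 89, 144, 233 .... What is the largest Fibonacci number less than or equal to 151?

144

144 ≤ 151 < 233, so the largest Fibonacci number not exceeding 151 is 144.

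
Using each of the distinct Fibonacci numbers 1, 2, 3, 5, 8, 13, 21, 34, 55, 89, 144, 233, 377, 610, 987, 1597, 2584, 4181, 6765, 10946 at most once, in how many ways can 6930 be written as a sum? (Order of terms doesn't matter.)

51

6930 = 6765+144+21 = 6765+144+13+8 = 6765+89+55+21 = 4181+2584+144+21 = 6765+144+13+5+3 = … (46 more), for 51 in all.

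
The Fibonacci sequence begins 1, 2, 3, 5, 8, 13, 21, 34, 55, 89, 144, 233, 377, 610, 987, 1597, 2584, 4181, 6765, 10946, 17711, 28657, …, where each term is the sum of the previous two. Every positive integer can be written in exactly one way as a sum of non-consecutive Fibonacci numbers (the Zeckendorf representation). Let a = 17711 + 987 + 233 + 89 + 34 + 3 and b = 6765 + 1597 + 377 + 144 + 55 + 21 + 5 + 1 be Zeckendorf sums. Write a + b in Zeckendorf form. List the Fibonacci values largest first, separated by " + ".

The two numbers are 19057 and 8965, so their sum is 28022.
28022 − 17711 = 10311
10311 − 6765 = 3546
3546 − 2584 = 962
962 − 610 = 352
352 − 233 = 119
119 − 89 = 30
30 − 21 = 9
9 − 8 = 1
1 − 1 = 0

17711 + 6765 + 2584 + 610 + 233 + 89 + 21 + 8 + 1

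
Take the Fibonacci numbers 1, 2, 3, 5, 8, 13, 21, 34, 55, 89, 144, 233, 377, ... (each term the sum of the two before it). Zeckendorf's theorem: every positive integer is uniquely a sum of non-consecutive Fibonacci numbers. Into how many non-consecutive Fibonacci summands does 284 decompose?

5

Repeatedly subtract the largest Fibonacci number that fits:
284: greatest Fibonacci not exceeding it is 233, leaving 51
51: greatest Fibonacci not exceeding it is 34, leaving 17
17: greatest Fibonacci not exceeding it is 13, leaving 4
4: greatest Fibonacci not exceeding it is 3, leaving 1
1: greatest Fibonacci not exceeding it is 1, leaving 0
284 = 233 + 34 + 13 + 3 + 1, which has 5 terms.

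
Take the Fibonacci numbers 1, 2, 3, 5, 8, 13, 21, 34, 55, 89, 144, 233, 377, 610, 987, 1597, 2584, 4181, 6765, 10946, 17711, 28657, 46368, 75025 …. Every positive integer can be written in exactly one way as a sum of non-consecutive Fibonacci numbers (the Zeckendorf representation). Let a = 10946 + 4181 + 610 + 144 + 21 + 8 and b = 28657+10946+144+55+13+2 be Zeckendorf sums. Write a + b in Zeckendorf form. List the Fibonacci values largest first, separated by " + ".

46368 + 6765 + 2584 + 8 + 2

The two numbers are 15910 and 39817, so their sum is 55727.
take 46368 (≤ 55727); 55727 − 46368 = 9359
take 6765 (≤ 9359); 9359 − 6765 = 2594
take 2584 (≤ 2594); 2594 − 2584 = 10
take 8 (≤ 10); 10 − 8 = 2
take 2 (≤ 2); 2 − 2 = 0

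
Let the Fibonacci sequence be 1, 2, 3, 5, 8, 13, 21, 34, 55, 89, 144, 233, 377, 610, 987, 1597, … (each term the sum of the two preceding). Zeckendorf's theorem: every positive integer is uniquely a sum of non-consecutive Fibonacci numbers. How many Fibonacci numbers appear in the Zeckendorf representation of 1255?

4

Repeatedly subtract the largest Fibonacci number that fits:
subtract 987 from 1255: 268 remains
subtract 233 from 268: 35 remains
subtract 34 from 35: 1 remains
subtract 1 from 1: 0 remains
1255 = 987 + 233 + 34 + 1, which has 4 terms.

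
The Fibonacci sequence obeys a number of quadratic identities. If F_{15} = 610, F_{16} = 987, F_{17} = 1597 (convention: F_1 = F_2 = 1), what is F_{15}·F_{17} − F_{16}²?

610·1597 − 987² = 974170 − 974169 = 1. (Cassini's identity: F_{k−1}F_{k+1} − F_k² = (−1)^k.)

1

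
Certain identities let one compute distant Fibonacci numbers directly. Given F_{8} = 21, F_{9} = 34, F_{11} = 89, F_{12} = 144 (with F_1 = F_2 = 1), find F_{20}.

By the addition formula F_{m+n} = F_m F_{n+1} + F_{m−1} F_n with m=9, n=11: F_{20} = 34·144 + 21·89 = 4896 + 1869 = 6765.

6765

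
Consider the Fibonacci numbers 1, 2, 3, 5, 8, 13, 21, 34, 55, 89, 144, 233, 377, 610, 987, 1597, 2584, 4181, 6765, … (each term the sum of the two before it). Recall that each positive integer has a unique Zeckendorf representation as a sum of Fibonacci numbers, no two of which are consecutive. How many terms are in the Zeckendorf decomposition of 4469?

3

Greedy algorithm:
take 4181 (≤ 4469); 4469 − 4181 = 288
take 233 (≤ 288); 288 − 233 = 55
take 55 (≤ 55); 55 − 55 = 0
4469 = 4181 + 233 + 55, which has 3 terms.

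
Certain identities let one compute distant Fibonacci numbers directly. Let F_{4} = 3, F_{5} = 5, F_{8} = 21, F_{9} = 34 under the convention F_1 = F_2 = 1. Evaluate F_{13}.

By the addition formula F_{m+n} = F_m F_{n+1} + F_{m−1} F_n with m=9, n=4: F_{13} = 34·5 + 21·3 = 170 + 63 = 233.

233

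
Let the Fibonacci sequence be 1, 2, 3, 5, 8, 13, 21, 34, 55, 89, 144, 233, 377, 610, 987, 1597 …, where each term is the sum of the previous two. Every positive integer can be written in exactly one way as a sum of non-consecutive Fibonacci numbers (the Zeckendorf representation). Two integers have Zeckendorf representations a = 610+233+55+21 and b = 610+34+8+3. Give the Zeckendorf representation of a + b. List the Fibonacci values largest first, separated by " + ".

The two numbers are 919 and 655, so their sum is 1574.
1574: greatest Fibonacci not exceeding it is 987, leaving 587
587: greatest Fibonacci not exceeding it is 377, leaving 210
210: greatest Fibonacci not exceeding it is 144, leaving 66
66: greatest Fibonacci not exceeding it is 55, leaving 11
11: greatest Fibonacci not exceeding it is 8, leaving 3
3: greatest Fibonacci not exceeding it is 3, leaving 0

987 + 377 + 144 + 55 + 8 + 3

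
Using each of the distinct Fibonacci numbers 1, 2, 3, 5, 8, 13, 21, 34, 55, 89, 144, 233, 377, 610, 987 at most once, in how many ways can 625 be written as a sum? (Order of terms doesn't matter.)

Each representation comes from the Zeckendorf form by replacing some F_k with F_{k−1} + F_{k−2} where possible.
625 = 610+13+2 = 610+8+5+2 = 377+233+13+2 = 377+233+8+5+2 = 377+144+89+13+2 = … (4 more), for 9 in all.

9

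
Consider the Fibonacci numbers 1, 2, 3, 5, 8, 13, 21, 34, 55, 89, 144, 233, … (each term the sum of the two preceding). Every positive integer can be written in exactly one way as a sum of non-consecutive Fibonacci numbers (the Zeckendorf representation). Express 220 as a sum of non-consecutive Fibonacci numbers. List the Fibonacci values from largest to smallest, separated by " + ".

144 + 55 + 21

largest Fibonacci ≤ 220 is 144; 220 − 144 = 76
largest Fibonacci ≤ 76 is 55; 76 − 55 = 21
largest Fibonacci ≤ 21 is 21; 21 − 21 = 0
So 220 = 144 + 55 + 21, with no two terms consecutive in the sequence.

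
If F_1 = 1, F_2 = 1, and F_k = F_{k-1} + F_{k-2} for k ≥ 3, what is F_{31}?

Iterating the recurrence up to F_{26} = 121393 and F_{25} = 75025:
F_{27} = F_{26} + F_{25} = 121393 + 75025 = 196418
F_{28} = F_{27} + F_{26} = 196418 + 121393 = 317811
F_{29} = F_{28} + F_{27} = 317811 + 196418 = 514229
F_{30} = F_{29} + F_{28} = 514229 + 317811 = 832040
F_{31} = F_{30} + F_{29} = 832040 + 514229 = 1346269

1346269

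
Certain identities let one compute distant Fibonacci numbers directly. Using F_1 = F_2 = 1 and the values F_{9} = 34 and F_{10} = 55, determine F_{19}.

4181

By F_{2k+1} = F_k² + F_{k+1}²: F_{19} = 34² + 55² = 1156 + 3025 = 4181.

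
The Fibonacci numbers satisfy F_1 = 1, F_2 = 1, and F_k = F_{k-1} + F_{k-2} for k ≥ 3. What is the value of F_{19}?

4181

Iterating the recurrence up to F_{11} = 89 and F_{10} = 55:
F_{12} = F_{11} + F_{10} = 89 + 55 = 144
F_{13} = F_{12} + F_{11} = 144 + 89 = 233
F_{14} = F_{13} + F_{12} = 233 + 144 = 377
F_{15} = F_{14} + F_{13} = 377 + 233 = 610
F_{16} = F_{15} + F_{14} = 610 + 377 = 987
F_{17} = F_{16} + F_{15} = 987 + 610 = 1597
F_{18} = F_{17} + F_{16} = 1597 + 987 = 2584
F_{19} = F_{18} + F_{17} = 2584 + 1597 = 4181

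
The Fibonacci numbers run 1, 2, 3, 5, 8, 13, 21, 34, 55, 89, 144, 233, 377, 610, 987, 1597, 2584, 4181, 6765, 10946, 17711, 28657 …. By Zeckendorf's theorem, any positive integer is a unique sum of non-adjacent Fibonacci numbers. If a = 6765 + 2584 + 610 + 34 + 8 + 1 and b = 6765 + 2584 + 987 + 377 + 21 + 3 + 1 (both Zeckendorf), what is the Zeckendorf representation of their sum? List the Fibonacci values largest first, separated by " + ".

17711 + 2584 + 377 + 55 + 13

The two numbers are 10002 and 10738, so their sum is 20740.
20740: greatest Fibonacci not exceeding it is 17711, leaving 3029
3029: greatest Fibonacci not exceeding it is 2584, leaving 445
445: greatest Fibonacci not exceeding it is 377, leaving 68
68: greatest Fibonacci not exceeding it is 55, leaving 13
13: greatest Fibonacci not exceeding it is 13, leaving 0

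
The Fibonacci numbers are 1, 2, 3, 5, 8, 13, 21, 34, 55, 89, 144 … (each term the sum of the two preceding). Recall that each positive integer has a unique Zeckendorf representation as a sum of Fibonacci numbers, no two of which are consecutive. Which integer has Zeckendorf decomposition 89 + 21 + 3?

89 + 21 + 3 = 113.

113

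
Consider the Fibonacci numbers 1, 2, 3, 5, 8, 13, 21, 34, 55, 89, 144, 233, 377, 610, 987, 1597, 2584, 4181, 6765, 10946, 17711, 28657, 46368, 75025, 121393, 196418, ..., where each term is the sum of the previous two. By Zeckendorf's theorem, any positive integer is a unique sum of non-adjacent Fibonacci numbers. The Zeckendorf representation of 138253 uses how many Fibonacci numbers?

subtract 121393 from 138253: 16860 remains
subtract 10946 from 16860: 5914 remains
subtract 4181 from 5914: 1733 remains
subtract 1597 from 1733: 136 remains
subtract 89 from 136: 47 remains
subtract 34 from 47: 13 remains
subtract 13 from 13: 0 remains
138253 = 121393 + 10946 + 4181 + 1597 + 89 + 34 + 13, which has 7 terms.

7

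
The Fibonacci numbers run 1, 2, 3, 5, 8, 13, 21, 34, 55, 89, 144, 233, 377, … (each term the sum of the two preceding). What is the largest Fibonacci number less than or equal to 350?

233

233 ≤ 350 < 377, so the largest Fibonacci number not exceeding 350 is 233.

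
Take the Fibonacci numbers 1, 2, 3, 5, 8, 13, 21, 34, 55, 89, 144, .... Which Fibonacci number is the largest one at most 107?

89 ≤ 107 < 144, so the largest Fibonacci number not exceeding 107 is 89.

89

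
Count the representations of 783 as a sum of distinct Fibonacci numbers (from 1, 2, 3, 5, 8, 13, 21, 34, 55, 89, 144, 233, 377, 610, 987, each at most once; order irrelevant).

24

Starting from the Zeckendorf form and repeatedly splitting a term F_k into F_{k−1} + F_{k−2} (when neither is already used) reaches every representation.
783 = 610+144+21+8 = 610+144+21+5+3 = 610+89+55+21+8 = 377+233+144+21+8 = 610+144+21+5+2+1 = … (19 more), for 24 in all.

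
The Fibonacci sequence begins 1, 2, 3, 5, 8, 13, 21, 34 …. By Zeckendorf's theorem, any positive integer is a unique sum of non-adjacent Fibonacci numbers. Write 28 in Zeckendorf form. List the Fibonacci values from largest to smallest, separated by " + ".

21 ≤ 28 < 34, so take 21; remainder 7
5 ≤ 7 < 8, so take 5; remainder 2
2 ≤ 2 < 3, so take 2; remainder 0
So 28 = 21 + 5 + 2, with no two terms consecutive in the sequence.

21 + 5 + 2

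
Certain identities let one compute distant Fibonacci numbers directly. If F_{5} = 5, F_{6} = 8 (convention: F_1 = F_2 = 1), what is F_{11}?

By the addition formula F_{m+n} = F_m F_{n+1} + F_{m−1} F_n with m=6, n=5: F_{11} = 8·8 + 5·5 = 64 + 25 = 89.

89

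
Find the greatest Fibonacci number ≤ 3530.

2584

2584 ≤ 3530 < 4181, so the largest Fibonacci number not exceeding 3530 is 2584.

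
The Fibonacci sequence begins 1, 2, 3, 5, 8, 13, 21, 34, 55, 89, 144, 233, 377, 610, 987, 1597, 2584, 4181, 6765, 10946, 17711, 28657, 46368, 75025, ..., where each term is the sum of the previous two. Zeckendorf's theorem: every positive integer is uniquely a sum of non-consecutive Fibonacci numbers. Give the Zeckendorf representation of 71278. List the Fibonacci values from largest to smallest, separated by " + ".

Greedily peel off the largest Fibonacci term at each step:
71278 − 46368 = 24910
24910 − 17711 = 7199
7199 − 6765 = 434
434 − 377 = 57
57 − 55 = 2
2 − 2 = 0
So 71278 = 46368 + 17711 + 6765 + 377 + 55 + 2, with no two terms consecutive in the sequence.

46368 + 17711 + 6765 + 377 + 55 + 2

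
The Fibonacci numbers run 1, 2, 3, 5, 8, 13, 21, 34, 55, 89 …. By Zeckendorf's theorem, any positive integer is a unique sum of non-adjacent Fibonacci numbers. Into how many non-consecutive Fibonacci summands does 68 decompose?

2

subtract 55 from 68: 13 remains
subtract 13 from 13: 0 remains
68 = 55 + 13, which has 2 terms.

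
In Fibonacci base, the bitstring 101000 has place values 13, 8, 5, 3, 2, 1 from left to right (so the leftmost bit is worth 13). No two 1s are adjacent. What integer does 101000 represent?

Summing the place values of the 1 bits: 13 + 5 = 18.

18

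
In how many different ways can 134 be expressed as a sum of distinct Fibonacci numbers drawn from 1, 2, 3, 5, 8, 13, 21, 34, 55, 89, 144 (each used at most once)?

134 = 89+34+8+3 = 89+34+8+2+1 = 89+21+13+8+3 = … (6 more), for 9 in all.

9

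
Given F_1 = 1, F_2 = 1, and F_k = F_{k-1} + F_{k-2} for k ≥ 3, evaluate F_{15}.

Iterating the recurrence up to F_{8} = 21 and F_{7} = 13:
F_{9} = F_{8} + F_{7} = 21 + 13 = 34
F_{10} = F_{9} + F_{8} = 34 + 21 = 55
F_{11} = F_{10} + F_{9} = 55 + 34 = 89
F_{12} = F_{11} + F_{10} = 89 + 55 = 144
F_{13} = F_{12} + F_{11} = 144 + 89 = 233
F_{14} = F_{13} + F_{12} = 233 + 144 = 377
F_{15} = F_{14} + F_{13} = 377 + 233 = 610

610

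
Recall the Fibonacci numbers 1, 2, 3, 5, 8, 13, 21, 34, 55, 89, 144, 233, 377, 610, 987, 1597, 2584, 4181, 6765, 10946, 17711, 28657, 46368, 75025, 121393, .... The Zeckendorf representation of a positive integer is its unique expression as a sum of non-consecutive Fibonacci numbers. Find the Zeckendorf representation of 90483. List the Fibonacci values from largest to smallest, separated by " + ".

Repeatedly subtract the largest Fibonacci number that fits:
take 75025 (≤ 90483); 90483 − 75025 = 15458
take 10946 (≤ 15458); 15458 − 10946 = 4512
take 4181 (≤ 4512); 4512 − 4181 = 331
take 233 (≤ 331); 331 − 233 = 98
take 89 (≤ 98); 98 − 89 = 9
take 8 (≤ 9); 9 − 8 = 1
take 1 (≤ 1); 1 − 1 = 0
So 90483 = 75025 + 10946 + 4181 + 233 + 89 + 8 + 1, with no two terms consecutive in the sequence.

75025 + 10946 + 4181 + 233 + 89 + 8 + 1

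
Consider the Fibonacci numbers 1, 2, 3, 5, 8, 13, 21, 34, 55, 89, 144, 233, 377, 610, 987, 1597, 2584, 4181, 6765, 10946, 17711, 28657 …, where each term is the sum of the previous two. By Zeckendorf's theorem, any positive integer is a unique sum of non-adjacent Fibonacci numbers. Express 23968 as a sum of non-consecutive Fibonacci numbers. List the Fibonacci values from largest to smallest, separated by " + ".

Greedy algorithm:
23968 − 17711 = 6257
6257 − 4181 = 2076
2076 − 1597 = 479
479 − 377 = 102
102 − 89 = 13
13 − 13 = 0
So 23968 = 17711 + 4181 + 1597 + 377 + 89 + 13, with no two terms consecutive in the sequence.

17711 + 4181 + 1597 + 377 + 89 + 13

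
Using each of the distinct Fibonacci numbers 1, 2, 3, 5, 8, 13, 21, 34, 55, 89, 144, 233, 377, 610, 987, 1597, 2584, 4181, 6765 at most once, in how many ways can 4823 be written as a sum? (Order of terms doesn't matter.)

44

Starting from the Zeckendorf form and repeatedly splitting a term F_k into F_{k−1} + F_{k−2} (when neither is already used) reaches every representation.
4823 = 4181+610+21+8+3 = 4181+610+21+8+2+1 = 4181+377+233+21+8+3 = … (41 more), for 44 in all.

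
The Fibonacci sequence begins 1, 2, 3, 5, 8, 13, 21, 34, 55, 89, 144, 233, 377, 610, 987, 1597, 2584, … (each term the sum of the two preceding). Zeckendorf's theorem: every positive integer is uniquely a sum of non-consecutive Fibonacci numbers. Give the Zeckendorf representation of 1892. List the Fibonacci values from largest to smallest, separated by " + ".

1597 + 233 + 55 + 5 + 2

Greedily peel off the largest Fibonacci term at each step:
1892: greatest Fibonacci not exceeding it is 1597, leaving 295
295: greatest Fibonacci not exceeding it is 233, leaving 62
62: greatest Fibonacci not exceeding it is 55, leaving 7
7: greatest Fibonacci not exceeding it is 5, leaving 2
2: greatest Fibonacci not exceeding it is 2, leaving 0
So 1892 = 1597 + 233 + 55 + 5 + 2, with no two terms consecutive in the sequence.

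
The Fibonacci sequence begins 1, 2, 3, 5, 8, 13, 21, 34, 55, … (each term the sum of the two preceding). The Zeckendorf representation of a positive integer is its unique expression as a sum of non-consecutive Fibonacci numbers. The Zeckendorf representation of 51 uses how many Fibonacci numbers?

51: greatest Fibonacci not exceeding it is 34, leaving 17
17: greatest Fibonacci not exceeding it is 13, leaving 4
4: greatest Fibonacci not exceeding it is 3, leaving 1
1: greatest Fibonacci not exceeding it is 1, leaving 0
51 = 34 + 13 + 3 + 1, which has 4 terms.

4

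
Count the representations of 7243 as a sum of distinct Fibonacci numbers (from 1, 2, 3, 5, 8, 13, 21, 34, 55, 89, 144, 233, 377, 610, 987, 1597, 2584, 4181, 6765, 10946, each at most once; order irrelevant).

21

7243 = 6765+377+89+8+3+1 = 6765+377+55+34+8+3+1 = 6765+233+144+89+8+3+1 = … (18 more), for 21 in all.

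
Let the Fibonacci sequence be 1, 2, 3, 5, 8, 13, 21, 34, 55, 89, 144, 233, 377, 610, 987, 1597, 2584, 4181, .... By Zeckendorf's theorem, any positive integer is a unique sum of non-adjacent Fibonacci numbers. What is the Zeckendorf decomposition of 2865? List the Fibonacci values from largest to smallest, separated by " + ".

subtract 2584 from 2865: 281 remains
subtract 233 from 281: 48 remains
subtract 34 from 48: 14 remains
subtract 13 from 14: 1 remains
subtract 1 from 1: 0 remains
So 2865 = 2584 + 233 + 34 + 13 + 1, with no two terms consecutive in the sequence.

2584 + 233 + 34 + 13 + 1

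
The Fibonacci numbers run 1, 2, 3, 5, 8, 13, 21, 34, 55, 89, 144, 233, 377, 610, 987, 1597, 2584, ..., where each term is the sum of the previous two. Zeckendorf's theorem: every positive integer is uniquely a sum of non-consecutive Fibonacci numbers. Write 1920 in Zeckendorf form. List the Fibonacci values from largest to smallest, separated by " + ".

1597 ≤ 1920 < 2584, so take 1597; remainder 323
233 ≤ 323 < 377, so take 233; remainder 90
89 ≤ 90 < 144, so take 89; remainder 1
1 ≤ 1 < 2, so take 1; remainder 0
So 1920 = 1597 + 233 + 89 + 1, with no two terms consecutive in the sequence.

1597 + 233 + 89 + 1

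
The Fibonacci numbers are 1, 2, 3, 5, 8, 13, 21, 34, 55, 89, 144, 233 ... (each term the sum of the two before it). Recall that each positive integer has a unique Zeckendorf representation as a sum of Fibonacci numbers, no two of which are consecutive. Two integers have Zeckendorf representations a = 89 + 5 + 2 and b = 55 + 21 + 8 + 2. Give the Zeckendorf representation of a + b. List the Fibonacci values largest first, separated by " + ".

144 + 34 + 3 + 1

The two numbers are 96 and 86, so their sum is 182.
Greedy algorithm:
largest Fibonacci ≤ 182 is 144; 182 − 144 = 38
largest Fibonacci ≤ 38 is 34; 38 − 34 = 4
largest Fibonacci ≤ 4 is 3; 4 − 3 = 1
largest Fibonacci ≤ 1 is 1; 1 − 1 = 0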